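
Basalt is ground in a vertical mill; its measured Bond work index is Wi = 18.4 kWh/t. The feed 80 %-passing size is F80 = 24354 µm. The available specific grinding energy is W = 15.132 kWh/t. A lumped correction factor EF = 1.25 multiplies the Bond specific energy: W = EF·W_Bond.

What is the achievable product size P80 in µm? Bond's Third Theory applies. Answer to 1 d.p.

Bond: W = 10·Wi·(1/√P80 − 1/√F80)
W_Bond = W / EF = 15.132 / 1.25 = 12.1056 kWh/t
P80^(−½) = W_Bond/(10 Wi) + F80^(−½)
  = 12.1056/(10·18.4) + 1/√24354 = 0.065791 + 0.006408 = 0.072199
P80 = (1/0.072199)² = 13.8506² = 191.84 µm

P80 = 191.8 µm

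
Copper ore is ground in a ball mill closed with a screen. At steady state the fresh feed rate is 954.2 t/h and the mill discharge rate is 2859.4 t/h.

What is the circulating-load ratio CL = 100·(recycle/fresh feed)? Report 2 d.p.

CL = 199.66 %

Mill node: discharge = fresh + recycle.
R = M − F = 2859.4 − 954.2 = 1905.2 t/h
CL = 100·R/F = 100·1905.2/954.2 = 199.66 %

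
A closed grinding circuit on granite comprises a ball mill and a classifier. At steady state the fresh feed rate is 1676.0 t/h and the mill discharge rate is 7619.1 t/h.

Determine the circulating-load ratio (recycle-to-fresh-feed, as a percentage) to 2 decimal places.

CL = 354.60 %

Mill node: discharge = fresh + recycle.
R = M − F = 7619.1 − 1676.0 = 5943.1 t/h
CL = 100·R/F = 100·5943.1/1676.0 = 354.60 %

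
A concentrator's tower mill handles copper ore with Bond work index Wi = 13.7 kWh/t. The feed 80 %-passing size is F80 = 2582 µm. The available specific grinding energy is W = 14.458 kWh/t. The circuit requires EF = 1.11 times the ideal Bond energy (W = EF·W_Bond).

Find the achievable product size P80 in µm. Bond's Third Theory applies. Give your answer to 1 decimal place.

W = 10·Wi·(P80^(-½) − F80^(-½))
W_Bond = W / EF = 14.458 / 1.11 = 13.0252 kWh/t
P80^(−½) = W_Bond/(10 Wi) + F80^(−½)
  = 13.0252/(10·13.7) + 1/√2582 = 0.095075 + 0.019680 = 0.114754
P80 = (1/0.114754)² = 8.7143² = 75.94 µm

P80 = 75.9 µm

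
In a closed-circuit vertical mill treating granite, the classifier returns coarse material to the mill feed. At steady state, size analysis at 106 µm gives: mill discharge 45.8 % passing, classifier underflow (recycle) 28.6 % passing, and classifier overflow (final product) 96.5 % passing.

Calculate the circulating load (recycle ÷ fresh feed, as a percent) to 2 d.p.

Let r = R/F. Size balance at 106 µm:
(1+r)d = ru + o → r = (o−d)/(d−u)
r = (96.5 − 45.8)/(45.8 − 28.6) = 50.7/17.2 = 2.9477
CL = 100·r = 294.77 %

CL = 294.77 %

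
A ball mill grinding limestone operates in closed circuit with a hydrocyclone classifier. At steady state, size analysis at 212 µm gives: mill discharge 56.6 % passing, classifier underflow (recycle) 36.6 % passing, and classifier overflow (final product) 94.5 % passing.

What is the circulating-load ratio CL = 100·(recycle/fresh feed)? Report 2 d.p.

Mass balance on the −212 µm fraction:
(1+r)·d = r·u + o ⇒ r = (o−d)/(d−u)
r = (94.5 − 56.6)/(56.6 − 36.6) = 37.9/20.0 = 1.8950
CL = 100·r = 189.50 %

CL = 189.50 %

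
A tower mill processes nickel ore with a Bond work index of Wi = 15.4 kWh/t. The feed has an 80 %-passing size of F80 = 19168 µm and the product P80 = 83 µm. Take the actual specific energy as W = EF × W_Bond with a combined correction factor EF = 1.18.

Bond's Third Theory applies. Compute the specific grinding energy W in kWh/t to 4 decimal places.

W = 10 Wi (1/√P80 − 1/√F80)  [Bond]
1/√83 = 0.109764;  1/√19168 = 0.007223
W = 10·15.4·(0.109764 − 0.007223) = 15.7914 kWh/t
W_actual = 1.18 × 15.7914 = 18.6338 kWh/t

W = 18.6338 kWh/t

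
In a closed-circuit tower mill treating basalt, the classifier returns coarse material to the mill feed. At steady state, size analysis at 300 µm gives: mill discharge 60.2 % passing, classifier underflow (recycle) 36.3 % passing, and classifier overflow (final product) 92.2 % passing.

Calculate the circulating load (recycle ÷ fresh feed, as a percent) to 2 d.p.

CL = 133.89 %

Classifier node, passing 300 µm:
Fd + Rd = Ru + Fo ⇒ R/F = (o−d)/(d−u)
r = (92.2 − 60.2)/(60.2 − 36.3) = 32.0/23.9 = 1.3389
CL = 100·r = 133.89 %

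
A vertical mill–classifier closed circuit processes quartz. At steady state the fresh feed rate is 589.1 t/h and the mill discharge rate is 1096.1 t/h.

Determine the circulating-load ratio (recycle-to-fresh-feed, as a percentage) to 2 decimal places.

CL = 86.06 %

Discharge = new feed + return, hence
R = M − F = 1096.1 − 589.1 = 507.0 t/h
CL = 100·R/F = 100·507.0/589.1 = 86.06 %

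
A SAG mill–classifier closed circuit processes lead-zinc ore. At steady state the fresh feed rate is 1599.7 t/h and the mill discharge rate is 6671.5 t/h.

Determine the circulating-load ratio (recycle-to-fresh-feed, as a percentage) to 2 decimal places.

CL = 317.05 %

Discharge = new feed + return, hence
R = M − F = 6671.5 − 1599.7 = 5071.8 t/h
CL = 100·R/F = 100·5071.8/1599.7 = 317.05 %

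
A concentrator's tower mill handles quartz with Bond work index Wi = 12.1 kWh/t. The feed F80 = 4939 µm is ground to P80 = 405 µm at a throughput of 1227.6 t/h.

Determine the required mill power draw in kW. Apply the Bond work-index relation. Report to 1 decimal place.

P = 5267.4 kW

W = 10 Wi / √P80 − 10 Wi / √F80
W = 10·12.1·(1/√405 − 1/√4939) = 10·12.1·(0.035461) = 4.2908 kWh/t
P_mill = W·ṁ = 4.2908·1227.6 = 5267.4 kW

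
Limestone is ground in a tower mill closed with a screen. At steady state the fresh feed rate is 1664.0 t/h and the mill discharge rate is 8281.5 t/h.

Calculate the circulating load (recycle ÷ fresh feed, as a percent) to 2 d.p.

CL = 397.69 %

Mill node: discharge = fresh + recycle.
R = M − F = 8281.5 − 1664.0 = 6617.5 t/h
CL = 100·R/F = 100·6617.5/1664.0 = 397.69 %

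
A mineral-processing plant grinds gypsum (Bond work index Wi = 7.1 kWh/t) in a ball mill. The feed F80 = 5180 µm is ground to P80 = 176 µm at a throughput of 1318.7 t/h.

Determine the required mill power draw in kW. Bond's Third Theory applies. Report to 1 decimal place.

P = 5756.6 kW

W = 10·Wi·[P80^(−½) − F80^(−½)]
W = 10·7.1·(1/√176 − 1/√5180) = 10·7.1·(0.061484) = 4.3653 kWh/t
P = W·T = 4.3653·1318.7 = 5756.6 kW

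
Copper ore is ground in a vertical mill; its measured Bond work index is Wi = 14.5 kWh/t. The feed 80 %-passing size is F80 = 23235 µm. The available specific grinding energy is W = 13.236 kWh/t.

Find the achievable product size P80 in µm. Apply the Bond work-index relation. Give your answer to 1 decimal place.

W = 10·Wi·(P80^(-½) − F80^(-½))
⇒ 1/√P80 = W/(10 Wi) + 1/√F80
  = 13.2360/(10·14.5) + 1/√23235 = 0.091283 + 0.006560 = 0.097843
P80 = (1/0.097843)² = 10.2204² = 104.46 µm

P80 = 104.5 µm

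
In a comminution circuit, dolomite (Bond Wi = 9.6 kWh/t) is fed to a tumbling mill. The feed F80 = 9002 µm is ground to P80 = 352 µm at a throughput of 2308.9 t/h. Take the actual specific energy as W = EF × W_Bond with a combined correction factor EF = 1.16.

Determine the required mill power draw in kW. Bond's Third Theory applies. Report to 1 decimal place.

P = 10994.5 kW

W = 10·Wi·(P80^(-½) − F80^(-½))
W = 10·9.6·(1/√352 − 1/√9002) = 10·9.6·(0.042760) = 4.1050 kWh/t
Apply correction: 4.1050 × 1.16 = 4.7618 kWh/t
Power = W × throughput = 4.7618 kWh/t × 2308.9 t/h = 10994.5 kW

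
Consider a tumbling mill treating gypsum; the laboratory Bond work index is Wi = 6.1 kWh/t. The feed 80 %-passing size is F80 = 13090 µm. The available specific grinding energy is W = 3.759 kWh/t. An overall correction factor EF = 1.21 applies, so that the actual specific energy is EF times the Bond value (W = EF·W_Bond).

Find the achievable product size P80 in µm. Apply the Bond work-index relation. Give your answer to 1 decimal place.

W = 10·Wi·(P80^(-½) − F80^(-½))
W_Bond = W / EF = 3.759 / 1.21 = 3.1066 kWh/t
1/√P80 = 1/√F80 + W_Bond/(10·Wi)
  = 3.1066/(10·6.1) + 1/√13090 = 0.050928 + 0.008740 = 0.059668
P80 = (1/0.059668)² = 16.7593² = 280.87 µm

P80 = 280.9 µm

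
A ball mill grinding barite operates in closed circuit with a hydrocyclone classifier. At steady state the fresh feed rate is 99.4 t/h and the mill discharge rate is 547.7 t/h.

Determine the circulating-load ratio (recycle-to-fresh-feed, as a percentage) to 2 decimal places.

M = F + R at steady state, so:
R = M − F = 547.7 − 99.4 = 448.3 t/h
CL = 100·R/F = 100·448.3/99.4 = 451.01 %

CL = 451.01 %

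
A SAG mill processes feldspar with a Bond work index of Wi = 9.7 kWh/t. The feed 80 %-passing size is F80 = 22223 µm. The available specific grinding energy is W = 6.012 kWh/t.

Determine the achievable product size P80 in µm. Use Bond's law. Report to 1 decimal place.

W = 10 Wi / √P80 − 10 Wi / √F80
P80^(−½) = W/(10 Wi) + F80^(−½)
  = 6.0120/(10·9.7) + 1/√22223 = 0.061979 + 0.006708 = 0.068687
P80 = (1/0.068687)² = 14.5587² = 211.96 µm

P80 = 212.0 µm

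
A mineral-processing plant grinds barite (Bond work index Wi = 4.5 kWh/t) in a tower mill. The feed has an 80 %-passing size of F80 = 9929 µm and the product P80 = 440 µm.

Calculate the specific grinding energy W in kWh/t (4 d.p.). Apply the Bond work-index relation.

W = 1.6937 kWh/t

W = 10 Wi (P80^-0.5 − F80^-0.5)
1/√440 = 0.047673;  1/√9929 = 0.010036
W = 10·4.5·(0.047673 − 0.010036) = 1.6937 kWh/t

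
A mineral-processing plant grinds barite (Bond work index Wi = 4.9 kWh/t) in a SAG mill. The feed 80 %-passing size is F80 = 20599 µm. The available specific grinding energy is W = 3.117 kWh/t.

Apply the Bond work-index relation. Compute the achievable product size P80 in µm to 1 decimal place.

Bond:  W = 10 Wi (1/√P − 1/√F)
P80^-0.5 = F80^-0.5 + W/(10 Wi)
  = 3.1170/(10·4.9) + 1/√20599 = 0.063612 + 0.006967 = 0.070580
P80 = (1/0.070580)² = 14.1684² = 200.74 µm

P80 = 200.7 µm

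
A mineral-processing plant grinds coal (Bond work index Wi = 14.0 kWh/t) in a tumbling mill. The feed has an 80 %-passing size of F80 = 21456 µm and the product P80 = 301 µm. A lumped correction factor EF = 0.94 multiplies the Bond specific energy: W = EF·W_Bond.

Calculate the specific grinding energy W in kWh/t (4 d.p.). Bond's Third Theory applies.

W = 10·Wi·(P80^(-½) − F80^(-½))
1/√301 = 0.057639;  1/√21456 = 0.006827
W = 10·14.0·(0.057639 − 0.006827) = 7.1137 kWh/t
W_actual = 0.94 × 7.1137 = 6.6869 kWh/t

W = 6.6869 kWh/t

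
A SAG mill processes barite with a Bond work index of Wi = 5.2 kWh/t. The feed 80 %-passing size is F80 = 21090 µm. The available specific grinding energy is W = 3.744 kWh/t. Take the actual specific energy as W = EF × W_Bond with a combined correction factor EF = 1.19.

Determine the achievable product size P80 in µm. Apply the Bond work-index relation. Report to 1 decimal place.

W = 10 Wi / √P80 − 10 Wi / √F80
W_Bond = W / EF = 3.744 / 1.19 = 3.1462 kWh/t
1/√P80 = 1/√F80 + W_Bond/(10·Wi)
  = 3.1462/(10·5.2) + 1/√21090 = 0.060504 + 0.006886 = 0.067390
P80 = (1/0.067390)² = 14.8390² = 220.20 µm

P80 = 220.2 µm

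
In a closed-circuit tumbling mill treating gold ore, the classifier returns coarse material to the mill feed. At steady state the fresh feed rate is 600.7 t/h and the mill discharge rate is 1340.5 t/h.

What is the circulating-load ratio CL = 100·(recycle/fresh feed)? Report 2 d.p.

CL = 123.16 %

Discharge = new feed + return, hence
R = M − F = 1340.5 − 600.7 = 739.8 t/h
CL = 100·R/F = 100·739.8/600.7 = 123.16 %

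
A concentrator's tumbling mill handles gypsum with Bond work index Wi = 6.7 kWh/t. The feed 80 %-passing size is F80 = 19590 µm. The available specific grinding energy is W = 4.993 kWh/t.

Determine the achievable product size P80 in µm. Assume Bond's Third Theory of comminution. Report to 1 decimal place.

P80 = 149.9 µm

Bond: W = 10·Wi·(1/√P80 − 1/√F80)
⇒ 1/√P80 = W/(10·Wi) + 1/√F80
  = 4.9930/(10·6.7) + 1/√19590 = 0.074522 + 0.007145 = 0.081667
P80 = (1/0.081667)² = 12.2448² = 149.94 µm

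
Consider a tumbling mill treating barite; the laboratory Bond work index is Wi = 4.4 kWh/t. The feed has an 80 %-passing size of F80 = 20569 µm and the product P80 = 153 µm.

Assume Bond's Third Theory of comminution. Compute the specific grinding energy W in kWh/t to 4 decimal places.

W = 3.2504 kWh/t

W = 10 Wi (1/√P80 − 1/√F80)  [Bond]
1/√153 = 0.080845;  1/√20569 = 0.006973
W = 10·4.4·(0.080845 − 0.006973) = 3.2504 kWh/t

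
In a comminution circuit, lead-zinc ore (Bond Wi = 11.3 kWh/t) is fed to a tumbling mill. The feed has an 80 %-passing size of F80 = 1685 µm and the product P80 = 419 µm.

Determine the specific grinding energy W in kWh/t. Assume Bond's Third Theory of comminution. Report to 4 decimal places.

W = 10 Wi (P80^-0.5 − F80^-0.5)
1/√419 = 0.048853;  1/√1685 = 0.024361
W = 10·11.3·(0.048853 − 0.024361) = 2.7676 kWh/t

W = 2.7676 kWh/t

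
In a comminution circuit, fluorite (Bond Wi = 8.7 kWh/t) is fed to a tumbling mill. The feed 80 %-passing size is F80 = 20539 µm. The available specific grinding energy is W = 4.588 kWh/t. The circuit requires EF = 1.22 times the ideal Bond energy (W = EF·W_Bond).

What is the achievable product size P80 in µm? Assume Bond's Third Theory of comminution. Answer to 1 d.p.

P80 = 396.8 µm

Bond:  W = 10 Wi (1/√P − 1/√F)
W_Bond = W / EF = 4.588 / 1.22 = 3.7607 kWh/t
P80^(−½) = W_Bond/(10 Wi) + F80^(−½)
  = 3.7607/(10·8.7) + 1/√20539 = 0.043226 + 0.006978 = 0.050204
P80 = (1/0.050204)² = 19.9189² = 396.76 µm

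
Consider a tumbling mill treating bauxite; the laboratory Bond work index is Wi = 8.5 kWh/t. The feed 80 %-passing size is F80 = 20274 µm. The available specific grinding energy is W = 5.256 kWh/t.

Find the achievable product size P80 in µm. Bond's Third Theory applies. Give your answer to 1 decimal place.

W = 10 Wi (P80^-0.5 − F80^-0.5)
⇒ 1/√P80 = W/(10·Wi) + 1/√F80
  = 5.2560/(10·8.5) + 1/√20274 = 0.061835 + 0.007023 = 0.068858
P80 = (1/0.068858)² = 14.5226² = 210.90 µm

P80 = 210.9 µm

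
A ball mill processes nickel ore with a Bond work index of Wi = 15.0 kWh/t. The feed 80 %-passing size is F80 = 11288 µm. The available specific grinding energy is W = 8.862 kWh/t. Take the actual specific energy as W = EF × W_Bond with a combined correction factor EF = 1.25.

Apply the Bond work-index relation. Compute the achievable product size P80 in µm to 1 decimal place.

W = 10 Wi (P80^-0.5 − F80^-0.5)
W_Bond = W / EF = 8.862 / 1.25 = 7.0896 kWh/t
1/√P80 = 1/√F80 + W_Bond/(10·Wi)
  = 7.0896/(10·15.0) + 1/√11288 = 0.047264 + 0.009412 = 0.056676
P80 = (1/0.056676)² = 17.6441² = 311.31 µm

P80 = 311.3 µm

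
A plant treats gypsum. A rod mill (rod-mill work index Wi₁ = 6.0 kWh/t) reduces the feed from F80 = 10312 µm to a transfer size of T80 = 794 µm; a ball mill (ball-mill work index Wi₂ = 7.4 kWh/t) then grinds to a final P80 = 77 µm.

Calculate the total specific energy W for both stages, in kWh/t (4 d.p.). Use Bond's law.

W = 10·Wi·[P80^(−½) − F80^(−½)]
Stage 1 (10312→794 µm, Wi₁=6.0): W₁ = 10·6.0·(0.035489 − 0.009848) = 1.5385 kWh/t
Stage 2 (794→77 µm, Wi₂=7.4): W₂ = 10·7.4·(0.113961 − 0.035489) = 5.8069 kWh/t
W = W₁ + W₂ = 1.5385 + 5.8069 = 7.3454 kWh/t

W = 7.3454 kWh/t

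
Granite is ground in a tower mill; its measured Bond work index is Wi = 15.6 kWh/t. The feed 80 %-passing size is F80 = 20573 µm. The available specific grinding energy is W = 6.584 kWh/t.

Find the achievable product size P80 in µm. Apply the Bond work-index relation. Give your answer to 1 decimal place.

Bond: W = 10·Wi·(1/√P80 − 1/√F80)
P80^-0.5 = F80^-0.5 + W/(10 Wi)
  = 6.5840/(10·15.6) + 1/√20573 = 0.042205 + 0.006972 = 0.049177
P80 = (1/0.049177)² = 20.3347² = 413.50 µm

P80 = 413.5 µm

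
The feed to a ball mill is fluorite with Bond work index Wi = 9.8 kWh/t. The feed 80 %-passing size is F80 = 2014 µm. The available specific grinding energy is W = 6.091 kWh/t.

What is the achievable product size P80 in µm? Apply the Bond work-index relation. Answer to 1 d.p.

P80 = 140.3 µm

W = 10 Wi (1/√P80 − 1/√F80)  [Bond]
P80^(−½) = W/(10 Wi) + F80^(−½)
  = 6.0910/(10·9.8) + 1/√2014 = 0.062153 + 0.022283 = 0.084436
P80 = (1/0.084436)² = 11.8433² = 140.26 µm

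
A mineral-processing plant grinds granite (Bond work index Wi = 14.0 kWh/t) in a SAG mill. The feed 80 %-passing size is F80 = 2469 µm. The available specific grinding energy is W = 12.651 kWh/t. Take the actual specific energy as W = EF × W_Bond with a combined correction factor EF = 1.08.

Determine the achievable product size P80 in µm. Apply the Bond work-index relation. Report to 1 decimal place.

P80 = 92.8 µm

W = 10 Wi / √P80 − 10 Wi / √F80
W_Bond = W / EF = 12.651 / 1.08 = 11.7139 kWh/t
⇒ 1/√P80 = W_Bond/(10 Wi) + 1/√F80
  = 11.7139/(10·14.0) + 1/√2469 = 0.083671 + 0.020125 = 0.103796
P80 = (1/0.103796)² = 9.6343² = 92.82 µm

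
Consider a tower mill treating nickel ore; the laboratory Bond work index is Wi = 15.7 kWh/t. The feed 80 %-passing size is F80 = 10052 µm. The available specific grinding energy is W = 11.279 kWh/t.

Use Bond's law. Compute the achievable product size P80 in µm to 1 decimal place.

P80 = 149.4 µm

W = 10 Wi (1/√P80 − 1/√F80)  [Bond]
P80^-0.5 = F80^-0.5 + W/(10 Wi)
  = 11.2790/(10·15.7) + 1/√10052 = 0.071841 + 0.009974 = 0.081815
P80 = (1/0.081815)² = 12.2227² = 149.39 µm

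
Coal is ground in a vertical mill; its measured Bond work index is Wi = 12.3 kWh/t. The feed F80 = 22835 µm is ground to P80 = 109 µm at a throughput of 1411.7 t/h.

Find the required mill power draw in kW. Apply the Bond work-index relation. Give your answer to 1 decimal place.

W = 10 Wi (P80^-0.5 − F80^-0.5)
W = 10·12.3·(1/√109 − 1/√22835) = 10·12.3·(0.089165) = 10.9673 kWh/t
P_mill = W·ṁ = 10.9673·1411.7 = 15482.5 kW

P = 15482.5 kW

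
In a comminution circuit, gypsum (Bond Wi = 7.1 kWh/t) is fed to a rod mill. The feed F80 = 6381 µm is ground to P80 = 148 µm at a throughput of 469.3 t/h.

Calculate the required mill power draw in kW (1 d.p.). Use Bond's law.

W = 10 Wi / √P80 − 10 Wi / √F80
W = 10·7.1·(1/√148 − 1/√6381) = 10·7.1·(0.069681) = 4.9473 kWh/t
Mill draw = 4.9473 × 469.3 = 2321.8 kW

P = 2321.8 kW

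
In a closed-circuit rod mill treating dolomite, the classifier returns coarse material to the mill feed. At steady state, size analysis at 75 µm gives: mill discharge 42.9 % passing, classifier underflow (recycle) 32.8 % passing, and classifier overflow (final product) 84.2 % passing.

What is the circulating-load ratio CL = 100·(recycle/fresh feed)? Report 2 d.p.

CL = 408.91 %

Two-product formula at 75 µm:
d + r·d = r·u + o → r(d−u) = o−d
r = (84.2 − 42.9)/(42.9 − 32.8) = 41.3/10.1 = 4.0891
CL = 100·r = 408.91 %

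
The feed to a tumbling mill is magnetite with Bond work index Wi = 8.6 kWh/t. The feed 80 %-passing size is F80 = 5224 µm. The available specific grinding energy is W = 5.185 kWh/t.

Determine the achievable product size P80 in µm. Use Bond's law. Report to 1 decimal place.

P80 = 182.0 µm

W = 10 Wi (P80^-0.5 − F80^-0.5)
P80^(−½) = W/(10 Wi) + F80^(−½)
  = 5.1850/(10·8.6) + 1/√5224 = 0.060291 + 0.013836 = 0.074126
P80 = (1/0.074126)² = 13.4905² = 181.99 µm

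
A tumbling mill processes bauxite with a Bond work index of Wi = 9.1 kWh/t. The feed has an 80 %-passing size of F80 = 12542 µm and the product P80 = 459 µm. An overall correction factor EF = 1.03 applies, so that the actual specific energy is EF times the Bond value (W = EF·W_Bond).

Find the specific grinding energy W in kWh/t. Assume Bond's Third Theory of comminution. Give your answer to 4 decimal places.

W = 3.5380 kWh/t

Bond:  W = 10 Wi (1/√P − 1/√F)
1/√459 = 0.046676;  1/√12542 = 0.008929
W = 10·9.1·(0.046676 − 0.008929) = 3.4350 kWh/t
With EF = 1.03: W = 3.4350·1.03 = 3.5380 kWh/t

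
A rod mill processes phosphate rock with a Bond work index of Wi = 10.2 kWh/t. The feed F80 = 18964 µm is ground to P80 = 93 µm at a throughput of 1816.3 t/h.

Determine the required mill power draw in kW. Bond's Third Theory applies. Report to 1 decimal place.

W = 10 Wi / √P80 − 10 Wi / √F80
W = 10·10.2·(1/√93 − 1/√18964) = 10·10.2·(0.096434) = 9.8362 kWh/t
P = W·T = 9.8362·1816.3 = 17865.5 kW

P = 17865.5 kW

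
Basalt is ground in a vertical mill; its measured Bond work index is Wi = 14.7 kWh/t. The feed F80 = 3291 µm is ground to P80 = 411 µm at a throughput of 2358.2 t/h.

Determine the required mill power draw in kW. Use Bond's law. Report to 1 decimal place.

P = 11056.5 kW

W = 10 Wi / √P80 − 10 Wi / √F80
W = 10·14.7·(1/√411 − 1/√3291) = 10·14.7·(0.031895) = 4.6885 kWh/t
Mill draw = 4.6885 × 2358.2 = 11056.5 kW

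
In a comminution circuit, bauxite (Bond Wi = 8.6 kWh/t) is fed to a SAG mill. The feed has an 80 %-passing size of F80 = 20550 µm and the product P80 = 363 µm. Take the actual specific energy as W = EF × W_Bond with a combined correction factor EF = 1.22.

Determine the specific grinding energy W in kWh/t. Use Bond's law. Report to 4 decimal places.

W = 10 Wi / √P80 − 10 Wi / √F80
1/√363 = 0.052486;  1/√20550 = 0.006976
W = 10·8.6·(0.052486 − 0.006976) = 3.9139 kWh/t
With EF = 1.22: W = 3.9139·1.22 = 4.7750 kWh/t

W = 4.7750 kWh/t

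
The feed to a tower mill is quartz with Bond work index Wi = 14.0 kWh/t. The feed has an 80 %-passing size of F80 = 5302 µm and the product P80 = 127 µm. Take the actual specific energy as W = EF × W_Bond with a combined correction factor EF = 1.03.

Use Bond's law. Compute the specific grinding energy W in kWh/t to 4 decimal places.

W = 10.8153 kWh/t

W_Bond = 10·Wi·(1/√P₈₀ − 1/√F₈₀)
1/√127 = 0.088736;  1/√5302 = 0.013733
W = 10·14.0·(0.088736 − 0.013733) = 10.5003 kWh/t
Apply correction: 10.5003 × 1.03 = 10.8153 kWh/t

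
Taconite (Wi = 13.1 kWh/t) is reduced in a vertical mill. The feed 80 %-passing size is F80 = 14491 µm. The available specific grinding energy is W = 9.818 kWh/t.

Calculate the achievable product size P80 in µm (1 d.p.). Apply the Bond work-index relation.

P80 = 144.3 µm

W = 10·Wi·(P80^(-½) − F80^(-½))
⇒ 1/√P80 = W/(10 Wi) + 1/√F80
  = 9.8180/(10·13.1) + 1/√14491 = 0.074947 + 0.008307 = 0.083254
P80 = (1/0.083254)² = 12.0115² = 144.28 µm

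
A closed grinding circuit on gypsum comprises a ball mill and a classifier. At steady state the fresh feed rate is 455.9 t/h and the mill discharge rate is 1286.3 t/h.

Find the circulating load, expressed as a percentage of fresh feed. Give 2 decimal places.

CL = 182.15 %

Mill node: discharge = fresh + recycle.
R = M − F = 1286.3 − 455.9 = 830.4 t/h
CL = 100·R/F = 100·830.4/455.9 = 182.15 %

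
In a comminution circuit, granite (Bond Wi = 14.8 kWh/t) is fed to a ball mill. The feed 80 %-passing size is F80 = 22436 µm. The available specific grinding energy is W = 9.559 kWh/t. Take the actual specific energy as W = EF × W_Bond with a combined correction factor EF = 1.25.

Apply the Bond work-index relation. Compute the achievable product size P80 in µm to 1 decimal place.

P80 = 293.7 µm

W = 10 Wi (1/√P80 − 1/√F80)  [Bond]
W_Bond = W / EF = 9.559 / 1.25 = 7.6472 kWh/t
⇒ 1/√P80 = W_Bond/(10·Wi) + 1/√F80
  = 7.6472/(10·14.8) + 1/√22436 = 0.051670 + 0.006676 = 0.058346
P80 = (1/0.058346)² = 17.1390² = 293.75 µm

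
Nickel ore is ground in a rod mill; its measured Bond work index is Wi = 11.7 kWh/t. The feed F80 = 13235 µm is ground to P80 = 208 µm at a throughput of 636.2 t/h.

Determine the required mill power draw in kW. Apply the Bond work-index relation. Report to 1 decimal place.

Bond:  W = 10 Wi (1/√P − 1/√F)
W = 10·11.7·(1/√208 − 1/√13235) = 10·11.7·(0.060645) = 7.0955 kWh/t
Power = W × throughput = 7.0955 kWh/t × 636.2 t/h = 4514.1 kW

P = 4514.1 kW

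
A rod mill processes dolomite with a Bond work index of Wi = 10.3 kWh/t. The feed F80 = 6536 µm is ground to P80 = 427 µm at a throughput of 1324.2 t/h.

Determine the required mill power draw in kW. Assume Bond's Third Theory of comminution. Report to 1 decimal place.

Bond: W = 10·Wi·(1/√P80 − 1/√F80)
W = 10·10.3·(1/√427 − 1/√6536) = 10·10.3·(0.036024) = 3.7105 kWh/t
Power = W × throughput = 3.7105 kWh/t × 1324.2 t/h = 4913.4 kW

P = 4913.4 kW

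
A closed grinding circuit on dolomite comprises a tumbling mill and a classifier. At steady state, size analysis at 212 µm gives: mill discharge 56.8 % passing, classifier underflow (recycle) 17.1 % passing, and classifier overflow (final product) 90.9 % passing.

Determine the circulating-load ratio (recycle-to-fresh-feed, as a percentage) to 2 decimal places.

Balance %-passing 212 µm (r = R/F):
Fd + Rd = Ru + Fo ⇒ R/F = (o−d)/(d−u)
r = (90.9 − 56.8)/(56.8 − 17.1) = 34.1/39.7 = 0.8589
CL = 100·r = 85.89 %

CL = 85.89 %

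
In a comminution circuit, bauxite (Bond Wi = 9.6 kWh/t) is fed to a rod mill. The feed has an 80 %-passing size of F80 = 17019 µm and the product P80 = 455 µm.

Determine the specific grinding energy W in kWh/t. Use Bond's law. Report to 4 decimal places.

W = 3.7647 kWh/t

W = 10 Wi (P80^-0.5 − F80^-0.5)
1/√455 = 0.046881;  1/√17019 = 0.007665
W = 10·9.6·(0.046881 − 0.007665) = 3.7647 kWh/t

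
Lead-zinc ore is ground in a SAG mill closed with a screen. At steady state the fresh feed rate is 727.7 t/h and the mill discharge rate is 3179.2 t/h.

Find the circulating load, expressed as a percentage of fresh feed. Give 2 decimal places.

Steady state: M = F + R.
R = M − F = 3179.2 − 727.7 = 2451.5 t/h
CL = 100·R/F = 100·2451.5/727.7 = 336.88 %

CL = 336.88 %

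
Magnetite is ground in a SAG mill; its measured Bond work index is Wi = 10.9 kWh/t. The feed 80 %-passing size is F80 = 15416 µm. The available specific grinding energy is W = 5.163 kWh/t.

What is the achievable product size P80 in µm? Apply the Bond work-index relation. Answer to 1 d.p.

P80 = 325.6 µm

Bond: W = 10·Wi·(1/√P80 − 1/√F80)
⇒ 1/√P80 = W/(10 Wi) + 1/√F80
  = 5.1630/(10·10.9) + 1/√15416 = 0.047367 + 0.008054 = 0.055421
P80 = (1/0.055421)² = 18.0437² = 325.57 µm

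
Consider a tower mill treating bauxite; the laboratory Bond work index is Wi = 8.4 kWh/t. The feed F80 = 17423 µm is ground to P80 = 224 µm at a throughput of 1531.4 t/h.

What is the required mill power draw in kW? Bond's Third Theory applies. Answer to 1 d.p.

W_Bond = 10·Wi·(1/√P₈₀ − 1/√F₈₀)
W = 10·8.4·(1/√224 − 1/√17423) = 10·8.4·(0.059239) = 4.9761 kWh/t
Power = W × throughput = 4.9761 kWh/t × 1531.4 t/h = 7620.4 kW

P = 7620.4 kW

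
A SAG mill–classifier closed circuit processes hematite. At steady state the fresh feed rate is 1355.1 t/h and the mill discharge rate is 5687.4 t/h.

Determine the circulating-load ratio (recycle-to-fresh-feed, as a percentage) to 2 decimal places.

CL = 319.70 %

Steady state: M = F + R.
R = M − F = 5687.4 − 1355.1 = 4332.3 t/h
CL = 100·R/F = 100·4332.3/1355.1 = 319.70 %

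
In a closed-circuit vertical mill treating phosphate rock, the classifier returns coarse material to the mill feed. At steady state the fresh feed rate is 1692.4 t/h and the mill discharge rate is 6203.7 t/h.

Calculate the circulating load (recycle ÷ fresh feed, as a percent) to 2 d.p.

M = F + R at steady state, so:
R = M − F = 6203.7 − 1692.4 = 4511.3 t/h
CL = 100·R/F = 100·4511.3/1692.4 = 266.56 %

CL = 266.56 %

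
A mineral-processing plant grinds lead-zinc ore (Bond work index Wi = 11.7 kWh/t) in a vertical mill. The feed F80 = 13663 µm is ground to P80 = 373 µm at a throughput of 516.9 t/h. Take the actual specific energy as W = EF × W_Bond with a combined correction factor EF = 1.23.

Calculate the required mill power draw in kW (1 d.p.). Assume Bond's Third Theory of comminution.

W = 10 Wi (1/√P80 − 1/√F80)  [Bond]
W = 10·11.7·(1/√373 − 1/√13663) = 10·11.7·(0.043223) = 5.0571 kWh/t
W_actual = 1.23 × 5.0571 = 6.2202 kWh/t
P_mill = W·ṁ = 6.2202·516.9 = 3215.2 kW

P = 3215.2 kW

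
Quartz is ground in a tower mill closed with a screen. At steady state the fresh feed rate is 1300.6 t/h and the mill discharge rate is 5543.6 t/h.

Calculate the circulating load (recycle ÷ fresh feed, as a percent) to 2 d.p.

CL = 326.23 %

Steady state: M = F + R.
R = M − F = 5543.6 − 1300.6 = 4243.0 t/h
CL = 100·R/F = 100·4243.0/1300.6 = 326.23 %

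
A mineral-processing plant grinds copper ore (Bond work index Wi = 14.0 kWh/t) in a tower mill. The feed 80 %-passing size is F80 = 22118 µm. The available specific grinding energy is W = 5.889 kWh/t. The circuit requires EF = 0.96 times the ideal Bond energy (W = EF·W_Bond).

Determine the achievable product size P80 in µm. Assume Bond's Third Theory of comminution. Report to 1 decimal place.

W = 10 Wi (P80^-0.5 − F80^-0.5)
W_Bond = W / EF = 5.889 / 0.96 = 6.1344 kWh/t
P80^-0.5 = F80^-0.5 + W_Bond/(10 Wi)
  = 6.1344/(10·14.0) + 1/√22118 = 0.043817 + 0.006724 = 0.050541
P80 = (1/0.050541)² = 19.7859² = 391.48 µm

P80 = 391.5 µm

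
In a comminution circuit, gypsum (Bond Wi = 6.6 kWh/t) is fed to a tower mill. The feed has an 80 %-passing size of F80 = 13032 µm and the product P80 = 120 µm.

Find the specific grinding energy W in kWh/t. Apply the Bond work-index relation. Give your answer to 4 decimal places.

Bond: W = 10·Wi·(1/√P80 − 1/√F80)
1/√120 = 0.091287;  1/√13032 = 0.008760
W = 10·6.6·(0.091287 − 0.008760) = 5.4468 kWh/t

W = 5.4468 kWh/t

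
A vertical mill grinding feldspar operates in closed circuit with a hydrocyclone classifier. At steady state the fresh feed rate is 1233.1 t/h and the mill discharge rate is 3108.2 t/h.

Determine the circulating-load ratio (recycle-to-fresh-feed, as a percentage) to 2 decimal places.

Discharge = new feed + return, hence
R = M − F = 3108.2 − 1233.1 = 1875.1 t/h
CL = 100·R/F = 100·1875.1/1233.1 = 152.06 %

CL = 152.06 %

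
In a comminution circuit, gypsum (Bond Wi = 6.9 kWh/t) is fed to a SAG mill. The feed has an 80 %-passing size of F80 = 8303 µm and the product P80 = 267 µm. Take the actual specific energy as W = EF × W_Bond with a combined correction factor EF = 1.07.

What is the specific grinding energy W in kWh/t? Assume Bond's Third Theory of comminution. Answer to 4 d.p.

Bond:  W = 10 Wi (1/√P − 1/√F)
1/√267 = 0.061199;  1/√8303 = 0.010974
W = 10·6.9·(0.061199 − 0.010974) = 3.4655 kWh/t
Corrected W = EF·W_Bond = 1.07·3.4655 = 3.7081 kWh/t

W = 3.7081 kWh/t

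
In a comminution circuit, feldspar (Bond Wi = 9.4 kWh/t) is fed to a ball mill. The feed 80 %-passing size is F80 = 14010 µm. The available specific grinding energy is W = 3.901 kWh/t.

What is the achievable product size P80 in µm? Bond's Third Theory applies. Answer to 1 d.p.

P80 = 400.8 µm

W_Bond = 10·Wi·(1/√P₈₀ − 1/√F₈₀)
1/√P80 = 1/√F80 + W/(10·Wi)
  = 3.9010/(10·9.4) + 1/√14010 = 0.041500 + 0.008449 = 0.049949
P80 = (1/0.049949)² = 20.0206² = 400.82 µm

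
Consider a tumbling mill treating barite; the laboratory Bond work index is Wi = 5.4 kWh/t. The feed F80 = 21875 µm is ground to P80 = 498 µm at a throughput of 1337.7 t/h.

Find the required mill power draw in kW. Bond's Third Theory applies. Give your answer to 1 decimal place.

Bond:  W = 10 Wi (1/√P − 1/√F)
W = 10·5.4·(1/√498 − 1/√21875) = 10·5.4·(0.038050) = 2.0547 kWh/t
P_mill = W·ṁ = 2.0547·1337.7 = 2748.6 kW

P = 2748.6 kW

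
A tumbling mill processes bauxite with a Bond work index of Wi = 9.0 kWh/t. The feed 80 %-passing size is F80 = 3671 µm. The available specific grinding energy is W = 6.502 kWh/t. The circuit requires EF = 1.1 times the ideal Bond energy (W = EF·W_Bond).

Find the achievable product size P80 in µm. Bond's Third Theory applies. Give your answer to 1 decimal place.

W = 10·Wi·[P80^(−½) − F80^(−½)]
W_Bond = W / EF = 6.502 / 1.1 = 5.9109 kWh/t
P80^(−½) = W_Bond/(10 Wi) + F80^(−½)
  = 5.9109/(10·9.0) + 1/√3671 = 0.065677 + 0.016505 = 0.082181
P80 = (1/0.082181)² = 12.1682² = 148.06 µm

P80 = 148.1 µm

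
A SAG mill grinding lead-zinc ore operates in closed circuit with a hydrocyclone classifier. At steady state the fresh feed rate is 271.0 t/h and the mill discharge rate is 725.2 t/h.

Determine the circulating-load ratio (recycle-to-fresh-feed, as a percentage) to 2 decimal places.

CL = 167.60 %

Discharge = new feed + return, hence
R = M − F = 725.2 − 271.0 = 454.2 t/h
CL = 100·R/F = 100·454.2/271.0 = 167.60 %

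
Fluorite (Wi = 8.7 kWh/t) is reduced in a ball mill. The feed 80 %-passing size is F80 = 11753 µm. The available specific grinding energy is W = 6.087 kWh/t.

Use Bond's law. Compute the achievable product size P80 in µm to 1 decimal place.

P80 = 159.5 µm

Bond: W = 10·Wi·(1/√P80 − 1/√F80)
P80^-0.5 = F80^-0.5 + W/(10 Wi)
  = 6.0870/(10·8.7) + 1/√11753 = 0.069966 + 0.009224 = 0.079190
P80 = (1/0.079190)² = 12.6279² = 159.46 µm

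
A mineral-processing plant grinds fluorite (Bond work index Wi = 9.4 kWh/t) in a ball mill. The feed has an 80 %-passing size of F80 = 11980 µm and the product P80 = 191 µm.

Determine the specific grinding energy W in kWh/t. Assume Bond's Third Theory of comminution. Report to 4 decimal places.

W = 5.9428 kWh/t

W = 10 Wi / √P80 − 10 Wi / √F80
1/√191 = 0.072357;  1/√11980 = 0.009136
W = 10·9.4·(0.072357 − 0.009136) = 5.9428 kWh/t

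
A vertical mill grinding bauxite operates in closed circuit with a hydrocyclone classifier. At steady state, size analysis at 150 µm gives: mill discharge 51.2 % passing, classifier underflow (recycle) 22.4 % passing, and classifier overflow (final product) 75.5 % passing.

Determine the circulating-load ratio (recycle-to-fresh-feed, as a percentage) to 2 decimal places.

Balance %-passing 150 µm (r = R/F):
Fd + Rd = Ru + Fo ⇒ R/F = (o−d)/(d−u)
r = (75.5 − 51.2)/(51.2 − 22.4) = 24.3/28.8 = 0.8437
CL = 100·r = 84.37 %

CL = 84.37 %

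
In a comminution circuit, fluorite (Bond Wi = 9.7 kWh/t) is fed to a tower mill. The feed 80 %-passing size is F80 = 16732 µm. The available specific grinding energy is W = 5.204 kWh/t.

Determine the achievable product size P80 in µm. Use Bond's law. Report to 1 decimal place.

W = 10 Wi (P80^-0.5 − F80^-0.5)
P80^-0.5 = F80^-0.5 + W/(10 Wi)
  = 5.2040/(10·9.7) + 1/√16732 = 0.053649 + 0.007731 = 0.061380
P80 = (1/0.061380)² = 16.2919² = 265.42 µm

P80 = 265.4 µm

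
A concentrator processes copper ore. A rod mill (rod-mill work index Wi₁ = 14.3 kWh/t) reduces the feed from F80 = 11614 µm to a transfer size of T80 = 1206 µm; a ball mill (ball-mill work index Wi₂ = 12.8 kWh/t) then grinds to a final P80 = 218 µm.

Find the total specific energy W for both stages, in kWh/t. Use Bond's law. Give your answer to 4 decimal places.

Bond: W = 10·Wi·(1/√P80 − 1/√F80)
Stage 1 (11614→1206 µm, Wi₁=14.3): W₁ = 10·14.3·(0.028796 − 0.009279) = 2.7909 kWh/t
Stage 2 (1206→218 µm, Wi₂=12.8): W₂ = 10·12.8·(0.067729 − 0.028796) = 4.9834 kWh/t
W = W₁ + W₂ = 2.7909 + 4.9834 = 7.7743 kWh/t

W = 7.7743 kWh/t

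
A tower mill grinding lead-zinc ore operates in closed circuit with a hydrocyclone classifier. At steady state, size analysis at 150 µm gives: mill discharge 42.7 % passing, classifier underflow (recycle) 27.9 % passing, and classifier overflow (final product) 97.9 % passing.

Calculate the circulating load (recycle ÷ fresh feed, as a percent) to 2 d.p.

Balance %-passing 150 µm (r = R/F):
(1+r)·d = r·u + o ⇒ r = (o−d)/(d−u)
r = (97.9 − 42.7)/(42.7 − 27.9) = 55.2/14.8 = 3.7297
CL = 100·r = 372.97 %

CL = 372.97 %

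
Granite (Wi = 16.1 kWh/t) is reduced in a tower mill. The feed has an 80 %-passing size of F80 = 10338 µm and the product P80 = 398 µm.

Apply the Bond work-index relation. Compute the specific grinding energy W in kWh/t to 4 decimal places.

W = 10 Wi / √P80 − 10 Wi / √F80
1/√398 = 0.050125;  1/√10338 = 0.009835
W = 10·16.1·(0.050125 − 0.009835) = 6.4867 kWh/t

W = 6.4867 kWh/t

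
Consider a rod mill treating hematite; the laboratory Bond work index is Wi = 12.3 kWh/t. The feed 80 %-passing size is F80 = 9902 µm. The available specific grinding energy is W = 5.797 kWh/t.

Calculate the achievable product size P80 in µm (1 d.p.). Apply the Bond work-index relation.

Bond:  W = 10 Wi (1/√P − 1/√F)
⇒ 1/√P80 = W/(10·Wi) + 1/√F80
  = 5.7970/(10·12.3) + 1/√9902 = 0.047130 + 0.010049 = 0.057179
P80 = (1/0.057179)² = 17.4888² = 305.86 µm

P80 = 305.9 µm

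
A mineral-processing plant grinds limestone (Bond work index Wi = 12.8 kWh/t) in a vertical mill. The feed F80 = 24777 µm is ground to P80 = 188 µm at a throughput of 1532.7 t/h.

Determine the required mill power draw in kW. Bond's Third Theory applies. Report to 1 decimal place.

P = 13061.9 kW

W_Bond = 10·Wi·(1/√P₈₀ − 1/√F₈₀)
W = 10·12.8·(1/√188 − 1/√24777) = 10·12.8·(0.066580) = 8.5222 kWh/t
P = W·T = 8.5222·1532.7 = 13061.9 kW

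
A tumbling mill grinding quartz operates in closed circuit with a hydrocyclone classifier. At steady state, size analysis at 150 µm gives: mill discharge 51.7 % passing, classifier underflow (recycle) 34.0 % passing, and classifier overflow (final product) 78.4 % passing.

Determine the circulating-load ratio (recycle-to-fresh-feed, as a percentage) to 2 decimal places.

CL = 150.85 %

Classifier node, passing 150 µm:
Fd + Rd = Ru + Fo ⇒ R/F = (o−d)/(d−u)
r = (78.4 − 51.7)/(51.7 − 34.0) = 26.7/17.7 = 1.5085
CL = 100·r = 150.85 %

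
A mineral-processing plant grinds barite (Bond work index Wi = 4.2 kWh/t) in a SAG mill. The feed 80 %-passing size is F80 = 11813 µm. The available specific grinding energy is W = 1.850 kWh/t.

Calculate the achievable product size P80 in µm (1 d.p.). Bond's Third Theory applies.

P80 = 352.7 µm

W = 10·Wi·(P80^(-½) − F80^(-½))
P80^(−½) = W/(10 Wi) + F80^(−½)
  = 1.8500/(10·4.2) + 1/√11813 = 0.044048 + 0.009201 = 0.053248
P80 = (1/0.053248)² = 18.7799² = 352.69 µm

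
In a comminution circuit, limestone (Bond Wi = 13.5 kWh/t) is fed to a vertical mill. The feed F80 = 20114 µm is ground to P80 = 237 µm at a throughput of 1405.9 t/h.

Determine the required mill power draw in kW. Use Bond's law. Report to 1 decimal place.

W = 10 Wi (1/√P80 − 1/√F80)  [Bond]
W = 10·13.5·(1/√237 − 1/√20114) = 10·13.5·(0.057906) = 7.8173 kWh/t
P = W·T = 7.8173·1405.9 = 10990.4 kW

P = 10990.4 kW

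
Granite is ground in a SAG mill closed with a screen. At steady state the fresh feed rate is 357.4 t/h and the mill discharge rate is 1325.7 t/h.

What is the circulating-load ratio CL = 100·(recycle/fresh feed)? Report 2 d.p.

Mill node: discharge = fresh + recycle.
R = M − F = 1325.7 − 357.4 = 968.3 t/h
CL = 100·R/F = 100·968.3/357.4 = 270.93 %

CL = 270.93 %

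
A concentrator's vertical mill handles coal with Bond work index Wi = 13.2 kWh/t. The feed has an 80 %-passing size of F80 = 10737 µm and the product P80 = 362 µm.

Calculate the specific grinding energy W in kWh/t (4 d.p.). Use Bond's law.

W = 10 Wi (1/√P80 − 1/√F80)  [Bond]
1/√362 = 0.052559;  1/√10737 = 0.009651
W = 10·13.2·(0.052559 − 0.009651) = 5.6639 kWh/t

W = 5.6639 kWh/t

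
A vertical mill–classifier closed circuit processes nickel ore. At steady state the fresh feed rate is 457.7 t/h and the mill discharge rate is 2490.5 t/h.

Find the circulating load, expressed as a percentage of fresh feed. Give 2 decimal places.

CL = 444.13 %

Discharge = new feed + return, hence
R = M − F = 2490.5 − 457.7 = 2032.8 t/h
CL = 100·R/F = 100·2032.8/457.7 = 444.13 %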